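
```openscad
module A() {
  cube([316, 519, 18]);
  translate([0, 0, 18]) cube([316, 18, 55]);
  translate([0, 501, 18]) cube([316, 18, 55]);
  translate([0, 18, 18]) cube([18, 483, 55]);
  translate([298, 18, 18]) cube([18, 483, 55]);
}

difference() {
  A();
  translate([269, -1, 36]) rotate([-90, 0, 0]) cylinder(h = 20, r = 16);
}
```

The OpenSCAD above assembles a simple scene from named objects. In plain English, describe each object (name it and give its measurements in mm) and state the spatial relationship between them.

A is an open-topped rectangular box: outside dimensions 316×519×73 mm, with a uniform wall and base thickness of 18 mm. The base is a full 316×519 slab on the floor; four walls sit on top of the base. The front and back walls (the −y and +y sides) span the full width; the two side walls fit between them.

The open box has a circular hole of radius 16 mm through its front wall, centred at (x = 269, z = 36).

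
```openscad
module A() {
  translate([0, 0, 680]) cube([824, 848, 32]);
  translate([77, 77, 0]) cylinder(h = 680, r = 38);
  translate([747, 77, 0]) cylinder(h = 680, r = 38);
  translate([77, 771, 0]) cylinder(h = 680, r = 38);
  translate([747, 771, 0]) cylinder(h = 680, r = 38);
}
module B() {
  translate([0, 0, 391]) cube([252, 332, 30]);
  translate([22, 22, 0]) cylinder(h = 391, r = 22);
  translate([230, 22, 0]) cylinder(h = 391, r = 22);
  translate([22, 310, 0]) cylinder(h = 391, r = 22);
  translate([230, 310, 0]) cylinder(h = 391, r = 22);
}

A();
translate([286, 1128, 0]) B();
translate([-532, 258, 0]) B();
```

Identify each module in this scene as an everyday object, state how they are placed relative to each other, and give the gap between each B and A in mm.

A is a table. B is a stool. Two stools sit around the table at the +y, −x sides. The gap between each stool and the table is 280 mm.

Each stool's nearest face is 280 mm from the table's bounding box.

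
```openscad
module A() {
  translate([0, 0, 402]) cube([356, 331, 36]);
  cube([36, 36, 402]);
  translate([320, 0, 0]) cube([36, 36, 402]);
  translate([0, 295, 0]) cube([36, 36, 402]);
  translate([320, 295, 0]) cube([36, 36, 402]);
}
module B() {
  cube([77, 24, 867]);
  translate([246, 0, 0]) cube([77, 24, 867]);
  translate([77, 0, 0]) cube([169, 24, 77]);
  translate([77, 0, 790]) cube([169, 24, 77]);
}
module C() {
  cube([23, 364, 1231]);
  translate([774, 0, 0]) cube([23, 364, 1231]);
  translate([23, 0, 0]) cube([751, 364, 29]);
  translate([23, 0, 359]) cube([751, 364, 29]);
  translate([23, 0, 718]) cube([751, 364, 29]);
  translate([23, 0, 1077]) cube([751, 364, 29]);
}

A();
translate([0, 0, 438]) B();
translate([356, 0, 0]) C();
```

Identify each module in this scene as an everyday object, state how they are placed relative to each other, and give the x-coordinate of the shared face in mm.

The stool's +x face and the bookshelf's −x face are both at x = 356 mm.

A is a stool. B is a picture frame. C is a bookshelf. The picture frame is on top of the stool. The bookshelf is against the stool's +x side, with their −y faces flush. The x-coordinate of the shared face is 356 mm.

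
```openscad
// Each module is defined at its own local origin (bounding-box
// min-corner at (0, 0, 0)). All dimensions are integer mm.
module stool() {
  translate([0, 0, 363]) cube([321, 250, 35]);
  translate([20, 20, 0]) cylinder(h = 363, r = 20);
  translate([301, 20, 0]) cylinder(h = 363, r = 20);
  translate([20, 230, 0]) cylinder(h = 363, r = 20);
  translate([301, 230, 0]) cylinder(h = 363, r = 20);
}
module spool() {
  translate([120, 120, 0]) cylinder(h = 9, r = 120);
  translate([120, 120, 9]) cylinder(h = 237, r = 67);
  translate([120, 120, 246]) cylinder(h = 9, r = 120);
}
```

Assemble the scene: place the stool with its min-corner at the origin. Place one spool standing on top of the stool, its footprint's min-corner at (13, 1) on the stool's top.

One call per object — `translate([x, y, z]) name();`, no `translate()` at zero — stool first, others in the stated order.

stool();
translate([13, 1, 398]) spool();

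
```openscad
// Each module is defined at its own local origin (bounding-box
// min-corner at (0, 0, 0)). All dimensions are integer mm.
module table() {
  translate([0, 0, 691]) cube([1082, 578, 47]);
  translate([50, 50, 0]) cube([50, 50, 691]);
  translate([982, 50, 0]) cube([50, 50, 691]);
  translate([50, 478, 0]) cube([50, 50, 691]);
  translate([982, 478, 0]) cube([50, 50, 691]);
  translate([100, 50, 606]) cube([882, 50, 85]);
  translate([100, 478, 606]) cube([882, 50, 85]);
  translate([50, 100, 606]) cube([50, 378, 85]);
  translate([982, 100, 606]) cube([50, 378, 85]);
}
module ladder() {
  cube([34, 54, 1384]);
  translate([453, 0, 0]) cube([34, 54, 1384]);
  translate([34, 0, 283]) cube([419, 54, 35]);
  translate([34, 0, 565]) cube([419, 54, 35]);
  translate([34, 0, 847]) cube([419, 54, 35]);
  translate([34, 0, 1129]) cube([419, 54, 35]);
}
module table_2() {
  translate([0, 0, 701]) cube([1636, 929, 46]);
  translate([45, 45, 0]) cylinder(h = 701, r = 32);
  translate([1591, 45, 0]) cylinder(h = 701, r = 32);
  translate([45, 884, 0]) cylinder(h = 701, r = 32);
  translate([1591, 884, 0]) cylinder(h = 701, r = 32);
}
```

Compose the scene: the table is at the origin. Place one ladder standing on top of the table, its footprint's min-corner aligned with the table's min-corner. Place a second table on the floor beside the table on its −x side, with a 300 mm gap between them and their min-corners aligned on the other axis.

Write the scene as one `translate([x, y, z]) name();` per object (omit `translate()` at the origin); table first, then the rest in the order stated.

table();
translate([0, 0, 738]) ladder();
translate([-1936, 0, 0]) table_2();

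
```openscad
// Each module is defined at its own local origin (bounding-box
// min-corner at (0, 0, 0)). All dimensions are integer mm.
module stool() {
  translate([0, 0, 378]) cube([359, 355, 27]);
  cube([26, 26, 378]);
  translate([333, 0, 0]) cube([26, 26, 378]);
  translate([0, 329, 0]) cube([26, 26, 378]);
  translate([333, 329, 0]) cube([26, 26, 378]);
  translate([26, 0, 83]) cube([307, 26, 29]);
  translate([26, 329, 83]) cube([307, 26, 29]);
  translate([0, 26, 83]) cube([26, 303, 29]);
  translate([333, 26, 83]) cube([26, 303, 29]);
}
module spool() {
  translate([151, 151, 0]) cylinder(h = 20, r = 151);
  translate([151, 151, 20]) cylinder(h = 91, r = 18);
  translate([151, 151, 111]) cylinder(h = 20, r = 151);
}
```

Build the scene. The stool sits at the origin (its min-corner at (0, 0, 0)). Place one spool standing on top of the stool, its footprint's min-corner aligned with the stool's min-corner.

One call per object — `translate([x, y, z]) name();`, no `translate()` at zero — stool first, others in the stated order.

stool();
translate([0, 0, 405]) spool();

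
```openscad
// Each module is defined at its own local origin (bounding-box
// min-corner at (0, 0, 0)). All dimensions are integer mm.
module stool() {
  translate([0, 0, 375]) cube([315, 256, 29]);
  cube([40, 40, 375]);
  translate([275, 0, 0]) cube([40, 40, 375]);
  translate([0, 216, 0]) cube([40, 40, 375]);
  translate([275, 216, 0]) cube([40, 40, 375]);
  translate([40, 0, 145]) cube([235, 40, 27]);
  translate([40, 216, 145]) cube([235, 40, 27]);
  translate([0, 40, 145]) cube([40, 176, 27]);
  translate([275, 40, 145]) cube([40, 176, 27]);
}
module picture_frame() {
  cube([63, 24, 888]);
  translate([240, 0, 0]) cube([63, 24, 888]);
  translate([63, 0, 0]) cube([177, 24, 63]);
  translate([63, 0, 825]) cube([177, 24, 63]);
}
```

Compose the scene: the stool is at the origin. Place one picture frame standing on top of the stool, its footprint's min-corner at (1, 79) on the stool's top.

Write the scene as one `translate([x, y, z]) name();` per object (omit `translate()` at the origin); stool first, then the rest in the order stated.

stool();
translate([1, 79, 404]) picture_frame();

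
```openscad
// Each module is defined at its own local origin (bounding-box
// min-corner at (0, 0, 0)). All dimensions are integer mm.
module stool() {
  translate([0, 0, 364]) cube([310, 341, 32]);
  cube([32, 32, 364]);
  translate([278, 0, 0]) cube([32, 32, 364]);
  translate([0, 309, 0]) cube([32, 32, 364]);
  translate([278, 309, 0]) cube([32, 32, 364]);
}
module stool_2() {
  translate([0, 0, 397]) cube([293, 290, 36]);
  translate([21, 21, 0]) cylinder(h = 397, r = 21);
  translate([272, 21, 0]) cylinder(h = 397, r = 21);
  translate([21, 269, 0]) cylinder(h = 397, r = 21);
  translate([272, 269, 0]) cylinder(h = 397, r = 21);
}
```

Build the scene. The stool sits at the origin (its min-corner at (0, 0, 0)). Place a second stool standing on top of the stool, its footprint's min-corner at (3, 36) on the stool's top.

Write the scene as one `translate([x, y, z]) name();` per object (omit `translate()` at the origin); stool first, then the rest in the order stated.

stool();
translate([3, 36, 396]) stool_2();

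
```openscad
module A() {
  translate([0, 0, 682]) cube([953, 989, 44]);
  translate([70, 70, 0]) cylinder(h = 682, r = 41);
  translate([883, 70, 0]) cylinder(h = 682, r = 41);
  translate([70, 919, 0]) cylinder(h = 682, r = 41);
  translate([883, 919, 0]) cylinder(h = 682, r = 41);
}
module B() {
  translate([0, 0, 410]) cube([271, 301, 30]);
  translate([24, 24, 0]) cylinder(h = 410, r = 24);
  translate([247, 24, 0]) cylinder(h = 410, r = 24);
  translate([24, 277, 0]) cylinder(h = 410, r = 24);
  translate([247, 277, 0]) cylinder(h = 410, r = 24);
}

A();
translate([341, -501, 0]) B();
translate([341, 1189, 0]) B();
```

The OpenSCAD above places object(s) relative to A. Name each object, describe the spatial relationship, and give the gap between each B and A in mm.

A is a table. B is a stool. Two stools sit around the table at the −y, +y sides. The gap between each stool and the table is 200 mm.

Each stool's nearest face is 200 mm from the table's bounding box.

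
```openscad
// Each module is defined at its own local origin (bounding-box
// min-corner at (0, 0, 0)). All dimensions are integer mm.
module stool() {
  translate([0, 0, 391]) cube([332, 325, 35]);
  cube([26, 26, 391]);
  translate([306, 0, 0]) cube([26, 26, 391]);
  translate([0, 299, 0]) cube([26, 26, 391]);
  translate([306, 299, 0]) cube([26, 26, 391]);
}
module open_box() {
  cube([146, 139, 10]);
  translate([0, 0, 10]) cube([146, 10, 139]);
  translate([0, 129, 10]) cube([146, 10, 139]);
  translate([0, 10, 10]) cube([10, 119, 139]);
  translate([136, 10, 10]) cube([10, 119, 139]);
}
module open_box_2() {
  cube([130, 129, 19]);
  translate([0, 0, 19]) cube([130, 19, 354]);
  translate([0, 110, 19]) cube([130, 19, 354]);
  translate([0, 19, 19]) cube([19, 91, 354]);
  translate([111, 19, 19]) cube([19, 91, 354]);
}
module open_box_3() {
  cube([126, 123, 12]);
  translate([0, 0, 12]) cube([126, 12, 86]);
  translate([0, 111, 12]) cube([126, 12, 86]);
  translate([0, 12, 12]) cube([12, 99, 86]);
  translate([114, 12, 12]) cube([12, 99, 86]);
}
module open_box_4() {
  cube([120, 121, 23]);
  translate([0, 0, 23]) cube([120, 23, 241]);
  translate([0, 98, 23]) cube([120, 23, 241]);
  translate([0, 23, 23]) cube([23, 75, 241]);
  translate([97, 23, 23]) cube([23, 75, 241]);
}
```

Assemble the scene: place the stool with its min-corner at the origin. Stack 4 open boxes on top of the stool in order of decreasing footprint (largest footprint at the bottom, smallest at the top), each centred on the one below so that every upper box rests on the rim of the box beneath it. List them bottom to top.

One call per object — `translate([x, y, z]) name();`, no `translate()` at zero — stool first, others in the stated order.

stool();
translate([93, 93, 426]) open_box();
translate([101, 98, 575]) open_box_2();
translate([103, 101, 948]) open_box_3();
translate([106, 102, 1046]) open_box_4();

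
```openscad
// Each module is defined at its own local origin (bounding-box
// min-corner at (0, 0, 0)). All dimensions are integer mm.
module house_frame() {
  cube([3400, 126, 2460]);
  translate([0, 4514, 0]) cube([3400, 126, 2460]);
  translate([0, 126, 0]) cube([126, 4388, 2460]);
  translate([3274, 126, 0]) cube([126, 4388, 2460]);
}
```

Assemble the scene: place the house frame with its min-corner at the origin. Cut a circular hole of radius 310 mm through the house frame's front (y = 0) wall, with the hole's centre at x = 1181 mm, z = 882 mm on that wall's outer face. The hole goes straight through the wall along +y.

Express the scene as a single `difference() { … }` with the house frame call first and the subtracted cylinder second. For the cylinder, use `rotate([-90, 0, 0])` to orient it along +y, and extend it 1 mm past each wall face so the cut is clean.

difference() {
  house_frame();
  translate([1181, -1, 882]) rotate([-90, 0, 0]) cylinder(h = 128, r = 310);
}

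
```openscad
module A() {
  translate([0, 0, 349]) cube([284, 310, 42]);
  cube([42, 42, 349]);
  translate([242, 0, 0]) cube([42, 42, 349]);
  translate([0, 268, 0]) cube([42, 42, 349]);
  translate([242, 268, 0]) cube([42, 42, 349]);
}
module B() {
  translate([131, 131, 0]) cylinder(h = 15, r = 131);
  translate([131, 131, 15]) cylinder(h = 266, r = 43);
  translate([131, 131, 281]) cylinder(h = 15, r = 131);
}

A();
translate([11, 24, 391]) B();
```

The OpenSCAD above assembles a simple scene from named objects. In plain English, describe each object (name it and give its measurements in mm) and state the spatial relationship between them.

A is a four-legged stool. The seat is 284×310 mm, 42 mm thick, top at z = 391 mm. It stands on four square legs, each 42×42 mm in cross-section, from z = 0 to the seat underside, each flush with a corner of the seat.

B is a spool: two coaxial disc flanges of radius 131 mm and thickness 15 mm, joined by a core cylinder of radius 43 mm and height 266 mm. The lower flange rests on z = 0 and the three cylinders share a vertical axis.

The spool is on top of the stool, centred.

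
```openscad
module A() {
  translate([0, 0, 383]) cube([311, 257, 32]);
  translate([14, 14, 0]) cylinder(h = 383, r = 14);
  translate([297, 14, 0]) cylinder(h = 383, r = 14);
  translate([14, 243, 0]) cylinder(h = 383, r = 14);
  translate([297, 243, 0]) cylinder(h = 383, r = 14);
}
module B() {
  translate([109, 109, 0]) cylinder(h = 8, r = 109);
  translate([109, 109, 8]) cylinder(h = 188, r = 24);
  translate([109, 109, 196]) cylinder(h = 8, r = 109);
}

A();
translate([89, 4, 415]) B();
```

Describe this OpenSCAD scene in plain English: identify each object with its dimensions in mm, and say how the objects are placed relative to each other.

A is a simple wooden stool: a rectangular seat 311 mm (x) by 257 mm (y), 32 mm thick, top face at z = 415 mm, on four round legs, each 28 mm in diameter. The legs rest on z = 0, each leg's axis is inset half a diameter from the nearest pair of seat edges (so the leg's bounding box is flush with the corner).

B is a spool: two coaxial disc flanges of radius 109 mm and thickness 8 mm, joined by a core cylinder of radius 24 mm and height 188 mm. The lower flange rests on z = 0 and the three cylinders share a vertical axis.

The spool is on top of the stool.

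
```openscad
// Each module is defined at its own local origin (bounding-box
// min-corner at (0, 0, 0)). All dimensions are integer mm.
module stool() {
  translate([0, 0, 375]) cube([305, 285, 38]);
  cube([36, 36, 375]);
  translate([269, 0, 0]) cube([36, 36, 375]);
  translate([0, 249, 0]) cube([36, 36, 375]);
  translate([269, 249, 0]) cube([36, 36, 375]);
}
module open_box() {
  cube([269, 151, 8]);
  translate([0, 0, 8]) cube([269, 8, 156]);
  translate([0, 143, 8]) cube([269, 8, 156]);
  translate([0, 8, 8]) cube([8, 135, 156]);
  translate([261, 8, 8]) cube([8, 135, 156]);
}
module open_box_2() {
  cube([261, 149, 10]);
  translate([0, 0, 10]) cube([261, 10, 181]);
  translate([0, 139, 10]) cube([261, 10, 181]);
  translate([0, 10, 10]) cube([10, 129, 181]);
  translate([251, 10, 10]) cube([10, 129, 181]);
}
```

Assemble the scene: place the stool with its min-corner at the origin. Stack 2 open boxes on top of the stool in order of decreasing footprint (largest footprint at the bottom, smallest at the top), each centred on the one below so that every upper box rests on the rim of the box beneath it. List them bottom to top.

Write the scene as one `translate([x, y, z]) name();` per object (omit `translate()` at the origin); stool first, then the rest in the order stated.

stool();
translate([18, 67, 413]) open_box();
translate([22, 68, 577]) open_box_2();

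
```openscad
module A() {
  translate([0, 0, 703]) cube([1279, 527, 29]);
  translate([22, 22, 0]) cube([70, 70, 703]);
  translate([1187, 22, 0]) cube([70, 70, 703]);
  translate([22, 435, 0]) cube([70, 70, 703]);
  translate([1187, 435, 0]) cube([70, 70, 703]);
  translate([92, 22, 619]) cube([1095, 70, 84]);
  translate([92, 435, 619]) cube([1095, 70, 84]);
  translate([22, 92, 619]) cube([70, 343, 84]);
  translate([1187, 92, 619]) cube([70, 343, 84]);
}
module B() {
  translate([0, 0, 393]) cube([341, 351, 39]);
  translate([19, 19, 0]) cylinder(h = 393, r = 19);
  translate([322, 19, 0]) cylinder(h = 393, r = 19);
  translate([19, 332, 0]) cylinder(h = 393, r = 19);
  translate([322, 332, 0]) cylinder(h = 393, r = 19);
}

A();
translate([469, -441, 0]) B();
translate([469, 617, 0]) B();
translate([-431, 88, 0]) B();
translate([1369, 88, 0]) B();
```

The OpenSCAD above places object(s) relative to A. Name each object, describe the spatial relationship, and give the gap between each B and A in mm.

Each stool's nearest face is 90 mm from the table's bounding box.

A is a table. B is a stool. Four stools sit around the table at the −y, +y, −x, +x sides. The gap between each stool and the table is 90 mm.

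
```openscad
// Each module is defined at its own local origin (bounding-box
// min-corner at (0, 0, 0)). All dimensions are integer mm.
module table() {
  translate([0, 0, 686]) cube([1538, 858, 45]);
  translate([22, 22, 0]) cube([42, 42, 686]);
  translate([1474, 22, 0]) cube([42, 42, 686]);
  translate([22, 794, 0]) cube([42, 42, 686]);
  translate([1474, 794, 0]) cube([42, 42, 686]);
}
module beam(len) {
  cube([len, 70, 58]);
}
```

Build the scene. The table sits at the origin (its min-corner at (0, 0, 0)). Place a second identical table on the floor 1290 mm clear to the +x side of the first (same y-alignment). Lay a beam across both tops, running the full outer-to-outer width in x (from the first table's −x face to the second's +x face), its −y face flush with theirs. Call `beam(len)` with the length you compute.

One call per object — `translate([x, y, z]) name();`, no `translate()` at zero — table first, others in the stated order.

table();
translate([2828, 0, 0]) table();
translate([0, 0, 731]) beam(4366);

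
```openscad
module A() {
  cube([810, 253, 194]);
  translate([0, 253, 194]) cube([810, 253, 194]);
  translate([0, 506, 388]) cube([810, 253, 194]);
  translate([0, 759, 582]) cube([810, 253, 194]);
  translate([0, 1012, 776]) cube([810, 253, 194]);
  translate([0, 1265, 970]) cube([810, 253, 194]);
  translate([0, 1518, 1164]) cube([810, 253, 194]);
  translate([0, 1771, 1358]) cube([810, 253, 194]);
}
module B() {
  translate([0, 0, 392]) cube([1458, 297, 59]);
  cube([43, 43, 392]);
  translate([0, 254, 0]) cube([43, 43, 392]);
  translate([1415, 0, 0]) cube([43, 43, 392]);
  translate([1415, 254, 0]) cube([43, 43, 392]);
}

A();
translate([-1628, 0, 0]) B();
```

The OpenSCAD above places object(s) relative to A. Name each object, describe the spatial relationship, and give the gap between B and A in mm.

A is a staircase. B is a bench. The bench is on the floor beside the staircase on its −x side. The gap between the bench and the staircase is 170 mm.

The bench's nearest face is 170 mm from the staircase's −x face.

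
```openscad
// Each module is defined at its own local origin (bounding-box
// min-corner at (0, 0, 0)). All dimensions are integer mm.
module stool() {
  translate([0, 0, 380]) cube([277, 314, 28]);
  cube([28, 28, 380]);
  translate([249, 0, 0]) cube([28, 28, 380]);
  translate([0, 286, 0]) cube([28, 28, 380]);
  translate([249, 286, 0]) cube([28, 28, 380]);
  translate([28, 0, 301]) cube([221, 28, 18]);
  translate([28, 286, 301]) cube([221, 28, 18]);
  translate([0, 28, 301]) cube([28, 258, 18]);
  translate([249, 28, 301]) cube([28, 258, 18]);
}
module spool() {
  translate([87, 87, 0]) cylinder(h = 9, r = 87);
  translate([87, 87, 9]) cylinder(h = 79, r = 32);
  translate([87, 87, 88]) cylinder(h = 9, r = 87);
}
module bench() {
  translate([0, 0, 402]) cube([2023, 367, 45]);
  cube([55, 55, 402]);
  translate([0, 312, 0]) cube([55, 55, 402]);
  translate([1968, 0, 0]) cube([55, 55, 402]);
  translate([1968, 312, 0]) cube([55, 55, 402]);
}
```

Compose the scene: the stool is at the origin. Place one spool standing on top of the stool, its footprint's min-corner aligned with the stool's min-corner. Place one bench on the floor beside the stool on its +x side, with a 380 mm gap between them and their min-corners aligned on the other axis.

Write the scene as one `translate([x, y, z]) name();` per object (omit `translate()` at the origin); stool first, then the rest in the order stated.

stool();
translate([0, 0, 408]) spool();
translate([657, 0, 0]) bench();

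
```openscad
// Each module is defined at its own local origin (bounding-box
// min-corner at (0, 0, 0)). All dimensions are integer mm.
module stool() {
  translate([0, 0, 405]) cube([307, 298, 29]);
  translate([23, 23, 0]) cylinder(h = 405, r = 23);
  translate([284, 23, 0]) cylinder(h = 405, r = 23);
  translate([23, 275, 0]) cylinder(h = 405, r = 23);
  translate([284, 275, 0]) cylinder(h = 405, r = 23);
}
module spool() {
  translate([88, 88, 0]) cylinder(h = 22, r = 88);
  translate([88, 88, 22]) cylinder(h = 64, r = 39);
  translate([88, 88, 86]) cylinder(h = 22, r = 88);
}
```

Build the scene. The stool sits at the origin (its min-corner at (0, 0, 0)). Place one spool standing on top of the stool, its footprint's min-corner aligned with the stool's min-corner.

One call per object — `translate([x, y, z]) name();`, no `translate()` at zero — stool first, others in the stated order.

stool();
translate([0, 0, 434]) spool();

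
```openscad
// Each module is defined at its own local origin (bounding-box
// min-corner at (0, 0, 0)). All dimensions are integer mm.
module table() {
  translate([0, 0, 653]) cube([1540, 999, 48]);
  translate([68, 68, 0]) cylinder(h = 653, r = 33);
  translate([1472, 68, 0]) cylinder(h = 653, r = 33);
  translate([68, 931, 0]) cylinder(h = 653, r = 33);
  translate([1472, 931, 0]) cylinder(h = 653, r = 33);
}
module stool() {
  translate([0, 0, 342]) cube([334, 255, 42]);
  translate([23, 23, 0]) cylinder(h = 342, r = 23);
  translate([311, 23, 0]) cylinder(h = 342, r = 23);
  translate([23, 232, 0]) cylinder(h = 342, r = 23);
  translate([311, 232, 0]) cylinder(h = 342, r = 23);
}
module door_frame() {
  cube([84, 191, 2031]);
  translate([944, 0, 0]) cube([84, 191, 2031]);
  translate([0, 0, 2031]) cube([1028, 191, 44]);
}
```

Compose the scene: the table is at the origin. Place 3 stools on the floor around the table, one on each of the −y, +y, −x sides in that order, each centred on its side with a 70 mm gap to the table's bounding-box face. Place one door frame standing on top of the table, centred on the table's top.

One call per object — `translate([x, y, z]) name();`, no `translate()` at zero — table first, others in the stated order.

table();
translate([603, -325, 0]) stool();
translate([603, 1069, 0]) stool();
translate([-404, 372, 0]) stool();
translate([256, 404, 701]) door_frame();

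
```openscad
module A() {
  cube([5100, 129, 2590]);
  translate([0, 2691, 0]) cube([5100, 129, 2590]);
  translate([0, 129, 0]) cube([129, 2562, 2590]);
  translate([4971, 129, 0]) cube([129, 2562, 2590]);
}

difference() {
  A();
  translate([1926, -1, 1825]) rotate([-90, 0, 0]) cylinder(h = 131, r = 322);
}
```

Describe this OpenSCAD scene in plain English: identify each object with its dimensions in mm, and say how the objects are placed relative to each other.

A is a box-shaped house frame (walls only): outside footprint 5100×2820 mm, wall height 2590 mm, wall thickness 129 mm. The two y-facing walls run the full x-width; the two x-facing walls fit between the inner faces of the y-facing walls.

The house frame has a circular hole of radius 322 mm through its front wall, centred at (x = 1926, z = 1825).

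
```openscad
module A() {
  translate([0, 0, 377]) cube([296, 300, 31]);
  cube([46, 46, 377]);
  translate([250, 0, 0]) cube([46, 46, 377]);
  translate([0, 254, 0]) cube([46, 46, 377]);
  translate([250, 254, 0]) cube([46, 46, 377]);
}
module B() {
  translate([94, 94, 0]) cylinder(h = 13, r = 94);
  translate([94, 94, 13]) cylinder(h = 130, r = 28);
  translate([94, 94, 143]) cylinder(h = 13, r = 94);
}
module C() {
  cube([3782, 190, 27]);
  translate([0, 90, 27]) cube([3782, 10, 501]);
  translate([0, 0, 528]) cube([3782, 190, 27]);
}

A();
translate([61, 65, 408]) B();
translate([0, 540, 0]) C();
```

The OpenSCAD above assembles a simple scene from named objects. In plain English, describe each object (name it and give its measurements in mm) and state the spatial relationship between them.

A is a four-legged stool. The seat is 296×300 mm, 31 mm thick, top at z = 408 mm. It stands on four square legs, each 46×46 mm in cross-section, from z = 0 to the seat underside, each flush with a corner of the seat.

B is a spool: two coaxial disc flanges of radius 94 mm and thickness 13 mm, joined by a core cylinder of radius 28 mm and height 130 mm. The lower flange rests on z = 0 and the three cylinders share a vertical axis.

C is an I-beam lying along x, 3782 mm long. Overall section height 555 mm. Two flanges 190 mm wide (y) and 27 mm thick, one on the floor and one at the top; a web 10 mm thick runs between them, centred on the flange width.

The spool is on top of the stool. The I-beam is on the floor beside the stool on its +y side.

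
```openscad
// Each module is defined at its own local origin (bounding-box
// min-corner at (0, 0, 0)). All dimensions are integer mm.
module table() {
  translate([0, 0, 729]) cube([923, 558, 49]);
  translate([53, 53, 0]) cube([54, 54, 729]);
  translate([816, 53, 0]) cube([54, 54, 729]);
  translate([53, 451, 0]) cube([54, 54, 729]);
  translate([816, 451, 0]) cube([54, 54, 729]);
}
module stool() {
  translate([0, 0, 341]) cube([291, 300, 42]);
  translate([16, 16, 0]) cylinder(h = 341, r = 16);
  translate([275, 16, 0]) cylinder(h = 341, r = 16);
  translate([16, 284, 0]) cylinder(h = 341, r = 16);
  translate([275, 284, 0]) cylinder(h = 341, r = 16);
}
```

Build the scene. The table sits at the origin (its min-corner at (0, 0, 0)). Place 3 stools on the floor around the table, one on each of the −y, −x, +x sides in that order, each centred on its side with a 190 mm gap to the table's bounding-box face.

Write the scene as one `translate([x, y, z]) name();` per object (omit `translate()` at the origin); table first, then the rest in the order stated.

table();
translate([316, -490, 0]) stool();
translate([-481, 129, 0]) stool();
translate([1113, 129, 0]) stool();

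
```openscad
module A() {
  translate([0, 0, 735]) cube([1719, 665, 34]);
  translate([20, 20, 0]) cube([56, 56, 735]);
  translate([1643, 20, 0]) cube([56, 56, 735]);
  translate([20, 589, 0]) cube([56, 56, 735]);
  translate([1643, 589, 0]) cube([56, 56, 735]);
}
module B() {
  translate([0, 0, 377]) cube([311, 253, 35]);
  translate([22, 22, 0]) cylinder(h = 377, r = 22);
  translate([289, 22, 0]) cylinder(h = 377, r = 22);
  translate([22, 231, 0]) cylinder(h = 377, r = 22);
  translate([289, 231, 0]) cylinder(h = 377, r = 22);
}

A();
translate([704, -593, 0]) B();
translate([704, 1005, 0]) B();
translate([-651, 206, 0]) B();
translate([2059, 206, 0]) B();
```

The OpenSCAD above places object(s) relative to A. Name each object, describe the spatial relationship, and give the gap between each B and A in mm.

A is a table. B is a stool. Four stools sit around the table at the −y, +y, −x, +x sides. The gap between each stool and the table is 340 mm.

Each stool's nearest face is 340 mm from the table's bounding box.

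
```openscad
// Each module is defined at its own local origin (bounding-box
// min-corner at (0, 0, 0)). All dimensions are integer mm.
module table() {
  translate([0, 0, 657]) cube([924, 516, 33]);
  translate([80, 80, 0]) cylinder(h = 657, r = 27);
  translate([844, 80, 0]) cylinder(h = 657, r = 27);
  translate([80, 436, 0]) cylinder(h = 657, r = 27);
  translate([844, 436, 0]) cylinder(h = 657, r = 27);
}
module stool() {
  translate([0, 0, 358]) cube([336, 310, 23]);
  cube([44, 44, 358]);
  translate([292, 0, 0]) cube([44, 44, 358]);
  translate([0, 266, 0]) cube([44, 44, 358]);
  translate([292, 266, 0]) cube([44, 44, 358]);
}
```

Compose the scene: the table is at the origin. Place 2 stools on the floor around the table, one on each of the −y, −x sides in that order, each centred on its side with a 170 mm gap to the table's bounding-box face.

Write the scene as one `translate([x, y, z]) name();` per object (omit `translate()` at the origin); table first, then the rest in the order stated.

table();
translate([294, -480, 0]) stool();
translate([-506, 103, 0]) stool();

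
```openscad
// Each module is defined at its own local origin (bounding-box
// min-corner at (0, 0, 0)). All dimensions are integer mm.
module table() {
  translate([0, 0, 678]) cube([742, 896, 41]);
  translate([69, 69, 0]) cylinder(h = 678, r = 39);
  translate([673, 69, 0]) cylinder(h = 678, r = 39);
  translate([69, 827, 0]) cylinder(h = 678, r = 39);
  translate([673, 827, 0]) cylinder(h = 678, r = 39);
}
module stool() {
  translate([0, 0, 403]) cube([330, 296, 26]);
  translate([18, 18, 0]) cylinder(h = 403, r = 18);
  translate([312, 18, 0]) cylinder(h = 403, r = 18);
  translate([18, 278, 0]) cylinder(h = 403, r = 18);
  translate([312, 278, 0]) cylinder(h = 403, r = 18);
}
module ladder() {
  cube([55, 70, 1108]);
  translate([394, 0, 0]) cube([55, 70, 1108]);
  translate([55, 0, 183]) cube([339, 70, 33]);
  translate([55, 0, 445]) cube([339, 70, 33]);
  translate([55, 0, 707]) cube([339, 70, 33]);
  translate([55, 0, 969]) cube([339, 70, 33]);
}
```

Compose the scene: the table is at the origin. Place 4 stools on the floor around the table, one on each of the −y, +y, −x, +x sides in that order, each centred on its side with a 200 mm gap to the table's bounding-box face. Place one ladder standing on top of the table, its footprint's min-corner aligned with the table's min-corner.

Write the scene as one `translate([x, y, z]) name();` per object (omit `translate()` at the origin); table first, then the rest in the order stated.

table();
translate([206, -496, 0]) stool();
translate([206, 1096, 0]) stool();
translate([-530, 300, 0]) stool();
translate([942, 300, 0]) stool();
translate([0, 0, 719]) ladder();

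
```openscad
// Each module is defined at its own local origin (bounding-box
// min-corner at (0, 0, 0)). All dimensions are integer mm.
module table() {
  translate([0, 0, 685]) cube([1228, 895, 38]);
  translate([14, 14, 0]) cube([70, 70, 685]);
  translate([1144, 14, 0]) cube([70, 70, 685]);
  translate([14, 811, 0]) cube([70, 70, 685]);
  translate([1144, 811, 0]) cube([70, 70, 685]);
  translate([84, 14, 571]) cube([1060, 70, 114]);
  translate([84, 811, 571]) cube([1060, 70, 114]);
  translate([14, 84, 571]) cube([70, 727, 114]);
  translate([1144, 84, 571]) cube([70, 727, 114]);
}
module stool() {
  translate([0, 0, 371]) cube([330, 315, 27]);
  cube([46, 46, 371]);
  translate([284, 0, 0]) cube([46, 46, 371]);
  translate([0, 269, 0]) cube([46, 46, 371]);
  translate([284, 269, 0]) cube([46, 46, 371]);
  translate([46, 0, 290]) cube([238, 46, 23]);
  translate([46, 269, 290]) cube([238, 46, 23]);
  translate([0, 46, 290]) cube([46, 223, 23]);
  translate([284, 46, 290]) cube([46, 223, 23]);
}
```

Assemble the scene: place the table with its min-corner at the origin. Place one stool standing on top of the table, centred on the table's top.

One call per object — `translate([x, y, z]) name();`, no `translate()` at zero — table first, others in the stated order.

table();
translate([449, 290, 723]) stool();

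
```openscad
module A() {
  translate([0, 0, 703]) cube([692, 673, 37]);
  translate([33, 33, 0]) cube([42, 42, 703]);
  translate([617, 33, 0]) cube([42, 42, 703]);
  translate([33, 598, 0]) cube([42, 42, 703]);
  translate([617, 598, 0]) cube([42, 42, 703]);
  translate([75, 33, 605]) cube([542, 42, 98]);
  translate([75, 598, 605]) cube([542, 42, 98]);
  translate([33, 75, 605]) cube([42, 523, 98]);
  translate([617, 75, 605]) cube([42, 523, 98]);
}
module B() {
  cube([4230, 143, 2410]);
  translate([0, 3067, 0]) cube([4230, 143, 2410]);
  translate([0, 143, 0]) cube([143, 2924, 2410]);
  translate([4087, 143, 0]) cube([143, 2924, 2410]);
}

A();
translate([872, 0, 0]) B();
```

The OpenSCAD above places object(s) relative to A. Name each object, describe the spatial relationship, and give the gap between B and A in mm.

The house frame's nearest face is 180 mm from the table's +x face.

A is a table. B is a house frame. The house frame is on the floor beside the table on its +x side. The gap between the house frame and the table is 180 mm.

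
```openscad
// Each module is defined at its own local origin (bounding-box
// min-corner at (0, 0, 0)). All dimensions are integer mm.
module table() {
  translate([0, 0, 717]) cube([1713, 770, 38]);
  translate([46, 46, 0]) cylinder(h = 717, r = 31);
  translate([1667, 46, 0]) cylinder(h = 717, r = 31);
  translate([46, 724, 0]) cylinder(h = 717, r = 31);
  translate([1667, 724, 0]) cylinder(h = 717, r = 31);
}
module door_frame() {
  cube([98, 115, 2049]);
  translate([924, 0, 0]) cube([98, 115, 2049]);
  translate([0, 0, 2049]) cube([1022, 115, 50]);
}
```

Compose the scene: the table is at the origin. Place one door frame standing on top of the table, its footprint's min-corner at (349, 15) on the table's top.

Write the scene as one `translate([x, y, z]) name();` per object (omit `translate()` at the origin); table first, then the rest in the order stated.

table();
translate([349, 15, 755]) door_frame();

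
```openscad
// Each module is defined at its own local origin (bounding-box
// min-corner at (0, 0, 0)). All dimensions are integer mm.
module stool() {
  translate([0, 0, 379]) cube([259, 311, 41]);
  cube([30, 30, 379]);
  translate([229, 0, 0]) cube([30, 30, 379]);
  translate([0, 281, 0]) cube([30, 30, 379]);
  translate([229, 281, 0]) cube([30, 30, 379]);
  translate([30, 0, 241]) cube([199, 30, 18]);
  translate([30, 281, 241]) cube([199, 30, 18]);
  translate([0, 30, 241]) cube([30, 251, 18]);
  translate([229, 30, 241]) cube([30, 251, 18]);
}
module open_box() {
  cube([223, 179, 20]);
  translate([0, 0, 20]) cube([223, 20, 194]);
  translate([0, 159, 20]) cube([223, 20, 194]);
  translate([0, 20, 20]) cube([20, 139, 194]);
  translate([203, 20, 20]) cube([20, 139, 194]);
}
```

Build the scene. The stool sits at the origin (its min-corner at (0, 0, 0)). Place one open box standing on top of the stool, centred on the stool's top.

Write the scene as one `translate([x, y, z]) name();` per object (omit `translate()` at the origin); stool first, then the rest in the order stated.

stool();
translate([18, 66, 420]) open_box();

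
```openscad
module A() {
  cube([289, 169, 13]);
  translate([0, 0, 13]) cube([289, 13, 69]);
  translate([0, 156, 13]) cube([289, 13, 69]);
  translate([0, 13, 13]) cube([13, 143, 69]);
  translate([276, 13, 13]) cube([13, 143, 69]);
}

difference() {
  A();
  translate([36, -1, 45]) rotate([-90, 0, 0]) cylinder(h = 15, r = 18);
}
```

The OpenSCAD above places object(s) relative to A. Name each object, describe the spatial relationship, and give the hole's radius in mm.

A is an open box. The open box has a circular hole through its front wall. The hole's radius is 18 mm.

The subtracted cylinder has r = 18 mm.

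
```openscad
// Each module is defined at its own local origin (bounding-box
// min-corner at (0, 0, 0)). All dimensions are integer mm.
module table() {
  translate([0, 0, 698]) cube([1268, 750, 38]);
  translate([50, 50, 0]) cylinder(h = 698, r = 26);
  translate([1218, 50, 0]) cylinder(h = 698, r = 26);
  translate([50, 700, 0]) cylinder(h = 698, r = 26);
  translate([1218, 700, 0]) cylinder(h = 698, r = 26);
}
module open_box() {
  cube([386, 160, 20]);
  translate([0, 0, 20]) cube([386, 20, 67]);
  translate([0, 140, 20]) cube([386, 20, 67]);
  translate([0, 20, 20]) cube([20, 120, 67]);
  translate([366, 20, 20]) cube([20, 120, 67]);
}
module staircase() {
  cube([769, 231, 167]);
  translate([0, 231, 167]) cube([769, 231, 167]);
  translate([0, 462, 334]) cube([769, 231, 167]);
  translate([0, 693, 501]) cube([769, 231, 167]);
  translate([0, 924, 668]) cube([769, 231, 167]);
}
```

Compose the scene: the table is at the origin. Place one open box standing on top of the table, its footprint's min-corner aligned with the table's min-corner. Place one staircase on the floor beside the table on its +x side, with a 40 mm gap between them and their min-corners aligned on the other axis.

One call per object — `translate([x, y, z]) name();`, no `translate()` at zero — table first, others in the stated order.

table();
translate([0, 0, 736]) open_box();
translate([1308, 0, 0]) staircase();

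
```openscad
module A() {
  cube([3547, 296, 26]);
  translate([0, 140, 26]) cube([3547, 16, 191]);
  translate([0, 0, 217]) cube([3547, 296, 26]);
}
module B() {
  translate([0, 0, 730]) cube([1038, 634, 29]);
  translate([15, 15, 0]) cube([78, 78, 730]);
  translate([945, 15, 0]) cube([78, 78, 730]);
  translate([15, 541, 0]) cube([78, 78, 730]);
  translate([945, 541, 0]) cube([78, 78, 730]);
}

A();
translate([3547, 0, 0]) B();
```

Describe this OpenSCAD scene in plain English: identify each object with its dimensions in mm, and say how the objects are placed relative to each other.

A is an I-beam lying along x, 3547 mm long. Overall section height 243 mm. Two flanges 296 mm wide (y) and 26 mm thick, one on the floor and one at the top; a web 16 mm thick runs between them, centred on the flange width.

B is a table: top 1038 mm (x) × 634 mm (y), 29 mm thick, upper face at z = 759 mm, on four 78×78 mm square legs, each inset 15 mm from the nearest pair of top edges, running from z = 0 to the bottom of the top.

The table is against the I-beam's +x side, with their −y faces flush.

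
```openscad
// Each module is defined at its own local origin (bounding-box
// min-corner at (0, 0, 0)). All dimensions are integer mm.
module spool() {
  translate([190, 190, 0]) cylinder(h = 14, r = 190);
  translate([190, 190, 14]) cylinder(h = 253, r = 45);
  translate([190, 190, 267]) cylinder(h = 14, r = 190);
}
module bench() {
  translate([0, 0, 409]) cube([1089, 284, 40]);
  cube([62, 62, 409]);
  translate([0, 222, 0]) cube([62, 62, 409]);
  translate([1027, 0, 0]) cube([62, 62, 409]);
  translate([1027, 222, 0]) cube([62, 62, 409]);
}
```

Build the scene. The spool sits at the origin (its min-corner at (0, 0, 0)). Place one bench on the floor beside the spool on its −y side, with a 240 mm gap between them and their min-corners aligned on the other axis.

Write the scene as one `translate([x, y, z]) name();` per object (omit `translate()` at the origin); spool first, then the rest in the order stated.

spool();
translate([0, -524, 0]) bench();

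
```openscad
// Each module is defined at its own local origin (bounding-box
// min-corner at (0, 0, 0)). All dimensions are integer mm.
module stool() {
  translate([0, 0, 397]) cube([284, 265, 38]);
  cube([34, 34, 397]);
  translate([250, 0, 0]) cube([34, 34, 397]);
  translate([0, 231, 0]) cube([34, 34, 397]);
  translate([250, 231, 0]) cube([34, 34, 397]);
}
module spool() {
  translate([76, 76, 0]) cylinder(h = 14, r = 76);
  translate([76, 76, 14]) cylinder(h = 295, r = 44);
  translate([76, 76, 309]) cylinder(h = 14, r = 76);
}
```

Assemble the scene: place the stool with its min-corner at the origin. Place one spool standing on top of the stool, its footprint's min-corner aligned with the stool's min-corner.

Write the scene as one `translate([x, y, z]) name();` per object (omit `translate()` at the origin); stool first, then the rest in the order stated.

stool();
translate([0, 0, 435]) spool();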